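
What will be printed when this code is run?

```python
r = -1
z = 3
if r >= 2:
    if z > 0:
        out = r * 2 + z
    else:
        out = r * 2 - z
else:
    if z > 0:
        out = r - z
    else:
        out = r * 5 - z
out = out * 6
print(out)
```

r=-1, z=3
r >= 2 is False; z > 0 is True
→ out = r - z = -4
out = (-4)*6 = -24

-24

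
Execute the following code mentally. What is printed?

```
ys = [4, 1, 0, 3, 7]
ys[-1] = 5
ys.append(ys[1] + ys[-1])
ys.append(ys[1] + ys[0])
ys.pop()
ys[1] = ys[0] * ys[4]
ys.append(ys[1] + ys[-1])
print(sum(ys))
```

ys[-1] = 5 → [4, 1, 0, 3, 5]
append ys[1]+ys[-1] = 1+5 = 6 → [4, 1, 0, 3, 5, 6]
append ys[1]+ys[0] = 1+4 = 5 → [4, 1, 0, 3, 5, 6, 5]
pop() removes 5 → [4, 1, 0, 3, 5, 6]
ys[1] = ys[0]*ys[4] = 4*5 = 20 → [4, 20, 0, 3, 5, 6]
append ys[1]+ys[-1] = 20+6 = 26 → [4, 20, 0, 3, 5, 6, 26]
sum = 64

64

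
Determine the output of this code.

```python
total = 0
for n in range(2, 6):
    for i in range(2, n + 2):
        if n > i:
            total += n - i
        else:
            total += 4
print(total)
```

42

n=2,i=2: not 2>2, total = 0+4 = 4
n=2,i=3: not 2>3, total = 4+4 = 8
n=3,i=2: 3>2, total = 8+1 = 9
n=3,i=3: not 3>3, total = 9+4 = 13
n=3,i=4: not 3>4, total = 13+4 = 17
n=4,i=2: 4>2, total = 17+2 = 19
n=4,i=3: 4>3, total = 19+1 = 20
n=4,i=4: not 4>4, total = 20+4 = 24
n=4,i=5: not 4>5, total = 24+4 = 28
n=5,i=2: 5>2, total = 28+3 = 31
n=5,i=3: 5>3, total = 31+2 = 33
n=5,i=4: 5>4, total = 33+1 = 34
n=5,i=5: not 5>5, total = 34+4 = 38
n=5,i=6: not 5>6, total = 38+4 = 42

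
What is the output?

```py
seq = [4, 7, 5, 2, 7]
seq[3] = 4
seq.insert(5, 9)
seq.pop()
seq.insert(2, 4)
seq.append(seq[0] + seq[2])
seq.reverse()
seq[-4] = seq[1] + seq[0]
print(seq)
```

seq[3] = 4 → [4, 7, 5, 4, 7]
insert 9 at 5 → [4, 7, 5, 4, 7, 9]
pop() removes 9 → [4, 7, 5, 4, 7]
insert 4 at 2 → [4, 7, 4, 5, 4, 7]
append seq[0]+seq[2] = 4+4 = 8 → [4, 7, 4, 5, 4, 7, 8]
reverse → [8, 7, 4, 5, 4, 7, 4]
seq[-4] = seq[1]+seq[0] = 7+8 = 15 → [8, 7, 4, 15, 4, 7, 4]

[8, 7, 4, 15, 4, 7, 4]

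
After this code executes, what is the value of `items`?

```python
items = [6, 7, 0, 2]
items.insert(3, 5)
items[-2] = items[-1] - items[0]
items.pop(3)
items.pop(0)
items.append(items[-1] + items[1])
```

[7, 0, 2, 2]

insert 5 at 3 → [6, 7, 0, 5, 2]
items[-2] = items[-1]-items[0] = 2-6 = -4 → [6, 7, 0, -4, 2]
pop(3) removes -4 → [6, 7, 0, 2]
pop(0) removes 6 → [7, 0, 2]
append items[-1]+items[1] = 2+0 = 2 → [7, 0, 2, 2]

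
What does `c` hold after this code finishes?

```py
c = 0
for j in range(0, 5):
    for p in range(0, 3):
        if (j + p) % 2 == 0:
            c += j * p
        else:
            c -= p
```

9

j=0,p=0: even sum, c = 0+0 = 0
j=0,p=1: odd sum, c = 0-1 = -1
j=0,p=2: even sum, c = (-1)+0 = -1
j=1,p=0: odd sum, c = (-1)-0 = -1
j=1,p=1: even sum, c = (-1)+1 = 0
j=1,p=2: odd sum, c = 0-2 = -2
j=2,p=0: even sum, c = (-2)+0 = -2
j=2,p=1: odd sum, c = (-2)-1 = -3
j=2,p=2: even sum, c = (-3)+4 = 1
j=3,p=0: odd sum, c = 1-0 = 1
j=3,p=1: even sum, c = 1+3 = 4
j=3,p=2: odd sum, c = 4-2 = 2
j=4,p=0: even sum, c = 2+0 = 2
j=4,p=1: odd sum, c = 2-1 = 1
j=4,p=2: even sum, c = 1+8 = 9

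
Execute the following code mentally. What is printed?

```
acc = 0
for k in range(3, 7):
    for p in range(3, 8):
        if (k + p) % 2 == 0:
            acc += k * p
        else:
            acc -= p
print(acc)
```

170

k=3,p=3: even sum, acc = 0+9 = 9
k=3,p=4: odd sum, acc = 9-4 = 5
k=3,p=5: even sum, acc = 5+15 = 20
k=3,p=6: odd sum, acc = 20-6 = 14
k=3,p=7: even sum, acc = 14+21 = 35
k=4,p=3: odd sum, acc = 35-3 = 32
k=4,p=4: even sum, acc = 32+16 = 48
k=4,p=5: odd sum, acc = 48-5 = 43
k=4,p=6: even sum, acc = 43+24 = 67
k=4,p=7: odd sum, acc = 67-7 = 60
k=5,p=3: even sum, acc = 60+15 = 75
k=5,p=4: odd sum, acc = 75-4 = 71
k=5,p=5: even sum, acc = 71+25 = 96
k=5,p=6: odd sum, acc = 96-6 = 90
k=5,p=7: even sum, acc = 90+35 = 125
k=6,p=3: odd sum, acc = 125-3 = 122
k=6,p=4: even sum, acc = 122+24 = 146
k=6,p=5: odd sum, acc = 146-5 = 141
k=6,p=6: even sum, acc = 141+36 = 177
k=6,p=7: odd sum, acc = 177-7 = 170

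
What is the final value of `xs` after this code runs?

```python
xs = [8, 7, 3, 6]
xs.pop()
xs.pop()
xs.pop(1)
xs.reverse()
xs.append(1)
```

[8, 1]

pop() removes 6 → [8, 7, 3]
pop() removes 3 → [8, 7]
pop(1) removes 7 → [8]
reverse → [8]
append 1 → [8, 1]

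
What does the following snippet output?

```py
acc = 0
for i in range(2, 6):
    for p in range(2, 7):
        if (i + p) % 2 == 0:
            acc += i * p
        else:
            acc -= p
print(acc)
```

i=2,p=2: even sum, acc = 0+4 = 4
i=2,p=3: odd sum, acc = 4-3 = 1
i=2,p=4: even sum, acc = 1+8 = 9
i=2,p=5: odd sum, acc = 9-5 = 4
i=2,p=6: even sum, acc = 4+12 = 16
i=3,p=2: odd sum, acc = 16-2 = 14
i=3,p=3: even sum, acc = 14+9 = 23
i=3,p=4: odd sum, acc = 23-4 = 19
i=3,p=5: even sum, acc = 19+15 = 34
i=3,p=6: odd sum, acc = 34-6 = 28
i=4,p=2: even sum, acc = 28+8 = 36
i=4,p=3: odd sum, acc = 36-3 = 33
i=4,p=4: even sum, acc = 33+16 = 49
i=4,p=5: odd sum, acc = 49-5 = 44
i=4,p=6: even sum, acc = 44+24 = 68
i=5,p=2: odd sum, acc = 68-2 = 66
i=5,p=3: even sum, acc = 66+15 = 81
i=5,p=4: odd sum, acc = 81-4 = 77
i=5,p=5: even sum, acc = 77+25 = 102
i=5,p=6: odd sum, acc = 102-6 = 96

96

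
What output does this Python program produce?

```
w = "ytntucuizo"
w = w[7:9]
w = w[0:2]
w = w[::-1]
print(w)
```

zi

slice [7:9] → 'iz'
slice [0:2] → 'iz'
reverse → 'zi'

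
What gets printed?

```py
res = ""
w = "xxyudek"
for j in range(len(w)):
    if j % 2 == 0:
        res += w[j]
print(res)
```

xydk

j=0: add 'x' → 'x'
j=1: skip
j=2: add 'y' → 'xy'
j=3: skip
j=4: add 'd' → 'xyd'
j=5: skip
j=6: add 'k' → 'xydk'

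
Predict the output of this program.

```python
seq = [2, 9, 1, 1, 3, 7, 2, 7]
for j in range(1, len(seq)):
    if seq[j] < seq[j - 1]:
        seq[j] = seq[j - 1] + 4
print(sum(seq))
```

149

j=1: 9>=2, unchanged → [2, 9, 1, 1, 3, 7, 2, 7]
j=2: 1<9, seq[2] = 9+4 = 13 → [2, 9, 13, 1, 3, 7, 2, 7]
j=3: 1<13, seq[3] = 13+4 = 17 → [2, 9, 13, 17, 3, 7, 2, 7]
j=4: 3<17, seq[4] = 17+4 = 21 → [2, 9, 13, 17, 21, 7, 2, 7]
j=5: 7<21, seq[5] = 21+4 = 25 → [2, 9, 13, 17, 21, 25, 2, 7]
j=6: 2<25, seq[6] = 25+4 = 29 → [2, 9, 13, 17, 21, 25, 29, 7]
j=7: 7<29, seq[7] = 29+4 = 33 → [2, 9, 13, 17, 21, 25, 29, 33]
sum = 149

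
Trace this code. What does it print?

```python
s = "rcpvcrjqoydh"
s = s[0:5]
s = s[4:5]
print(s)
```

slice [0:5] → 'rcpvc'
slice [4:5] → 'c'

c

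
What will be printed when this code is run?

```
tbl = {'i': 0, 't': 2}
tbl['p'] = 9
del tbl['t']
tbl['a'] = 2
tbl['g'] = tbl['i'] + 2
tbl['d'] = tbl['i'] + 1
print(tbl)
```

tbl['p'] = 9 → {'i': 0, 't': 2, 'p': 9}
del 't' → {'i': 0, 'p': 9}
tbl['a'] = 2 → {'i': 0, 'p': 9, 'a': 2}
tbl['g'] = tbl['i']+2 = 2 → {'i': 0, 'p': 9, 'a': 2, 'g': 2}
tbl['d'] = tbl['i']+1 = 1 → {'i': 0, 'p': 9, 'a': 2, 'g': 2, 'd': 1}

{'i': 0, 'p': 9, 'a': 2, 'g': 2, 'd': 1}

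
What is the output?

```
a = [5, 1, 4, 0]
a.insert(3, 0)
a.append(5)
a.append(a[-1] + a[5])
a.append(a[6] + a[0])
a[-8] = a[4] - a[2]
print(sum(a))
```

insert 0 at 3 → [5, 1, 4, 0, 0]
append 5 → [5, 1, 4, 0, 0, 5]
append a[-1]+a[5] = 5+5 = 10 → [5, 1, 4, 0, 0, 5, 10]
append a[6]+a[0] = 10+5 = 15 → [5, 1, 4, 0, 0, 5, 10, 15]
a[-8] = a[4]-a[2] = 0-4 = -4 → [-4, 1, 4, 0, 0, 5, 10, 15]
sum = 31

31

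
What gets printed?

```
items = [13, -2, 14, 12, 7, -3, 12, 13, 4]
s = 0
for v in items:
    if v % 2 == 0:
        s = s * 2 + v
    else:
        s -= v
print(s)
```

-302

v=13: not even, s = 0-13 = -13
v=-2: even, s = (-13)*2+(-2) = -28
v=14: even, s = (-28)*2+14 = -42
v=12: even, s = (-42)*2+12 = -72
v=7: not even, s = (-72)-7 = -79
v=-3: not even, s = (-79)-(-3) = -76
v=12: even, s = (-76)*2+12 = -140
v=13: not even, s = (-140)-13 = -153
v=4: even, s = (-153)*2+4 = -302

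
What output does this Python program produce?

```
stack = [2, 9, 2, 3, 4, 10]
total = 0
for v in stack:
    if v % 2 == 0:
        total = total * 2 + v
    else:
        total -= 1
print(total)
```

v=2: even, total = 0*2+2 = 2
v=9: not even, total = 2-1 = 1
v=2: even, total = 1*2+2 = 4
v=3: not even, total = 4-1 = 3
v=4: even, total = 3*2+4 = 10
v=10: even, total = 10*2+10 = 30

30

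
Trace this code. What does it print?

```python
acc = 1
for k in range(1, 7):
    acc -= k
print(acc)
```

-20

k=1: acc = 1-1 = 0
k=2: acc = 0-2 = -2
k=3: acc = (-2)-3 = -5
k=4: acc = (-5)-4 = -9
k=5: acc = (-9)-5 = -14
k=6: acc = (-14)-6 = -20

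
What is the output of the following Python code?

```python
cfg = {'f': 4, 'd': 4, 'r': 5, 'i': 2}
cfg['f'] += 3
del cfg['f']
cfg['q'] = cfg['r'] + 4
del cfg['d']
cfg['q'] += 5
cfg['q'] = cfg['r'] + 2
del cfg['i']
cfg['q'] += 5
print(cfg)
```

{'r': 5, 'q': 12}

cfg['f'] = 4+3 = 7 → {'f': 7, 'd': 4, 'r': 5, 'i': 2}
del 'f' → {'d': 4, 'r': 5, 'i': 2}
cfg['q'] = cfg['r']+4 = 9 → {'d': 4, 'r': 5, 'i': 2, 'q': 9}
del 'd' → {'r': 5, 'i': 2, 'q': 9}
cfg['q'] = 9+5 = 14 → {'r': 5, 'i': 2, 'q': 14}
cfg['q'] = cfg['r']+2 = 7 → {'r': 5, 'i': 2, 'q': 7}
del 'i' → {'r': 5, 'q': 7}
cfg['q'] = 7+5 = 12 → {'r': 5, 'q': 12}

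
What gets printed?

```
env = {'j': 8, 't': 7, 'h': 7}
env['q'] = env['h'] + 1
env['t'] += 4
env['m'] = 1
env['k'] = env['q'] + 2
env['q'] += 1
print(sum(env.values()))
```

env['q'] = env['h']+1 = 8 → {'j': 8, 't': 7, 'h': 7, 'q': 8}
env['t'] = 7+4 = 11 → {'j': 8, 't': 11, 'h': 7, 'q': 8}
env['m'] = 1 → {'j': 8, 't': 11, 'h': 7, 'q': 8, 'm': 1}
env['k'] = env['q']+2 = 10 → {'j': 8, 't': 11, 'h': 7, 'q': 8, 'm': 1, 'k': 10}
env['q'] = 8+1 = 9 → {'j': 8, 't': 11, 'h': 7, 'q': 9, 'm': 1, 'k': 10}
sum of values = 46

46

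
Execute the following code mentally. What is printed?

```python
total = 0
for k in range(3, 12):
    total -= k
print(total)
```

k=3: total = 0-3 = -3
k=4: total = (-3)-4 = -7
k=5: total = (-7)-5 = -12
k=6: total = (-12)-6 = -18
k=7: total = (-18)-7 = -25
k=8: total = (-25)-8 = -33
k=9: total = (-33)-9 = -42
k=10: total = (-42)-10 = -52
k=11: total = (-52)-11 = -63

-63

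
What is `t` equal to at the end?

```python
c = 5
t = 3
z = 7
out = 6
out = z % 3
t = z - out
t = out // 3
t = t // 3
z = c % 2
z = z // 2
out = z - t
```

0

out = 7%3 = 1
t = 7-1 = 6
t = 1//3 = 0
t = 0//3 = 0
z = 5%2 = 1
z = 1//2 = 0
out = 0-0 = 0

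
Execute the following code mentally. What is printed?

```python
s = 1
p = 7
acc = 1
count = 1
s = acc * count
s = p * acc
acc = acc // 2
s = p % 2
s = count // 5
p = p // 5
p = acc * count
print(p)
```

s = 1*1 = 1
s = 7*1 = 7
acc = 1//2 = 0
s = 7%2 = 1
s = 1//5 = 0
p = 7//5 = 1
p = 0*1 = 0

0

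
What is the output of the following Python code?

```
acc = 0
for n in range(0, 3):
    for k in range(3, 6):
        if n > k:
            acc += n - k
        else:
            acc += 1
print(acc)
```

9

n=0,k=3: not 0>3, acc = 0+1 = 1
n=0,k=4: not 0>4, acc = 1+1 = 2
n=0,k=5: not 0>5, acc = 2+1 = 3
n=1,k=3: not 1>3, acc = 3+1 = 4
n=1,k=4: not 1>4, acc = 4+1 = 5
n=1,k=5: not 1>5, acc = 5+1 = 6
n=2,k=3: not 2>3, acc = 6+1 = 7
n=2,k=4: not 2>4, acc = 7+1 = 8
n=2,k=5: not 2>5, acc = 8+1 = 9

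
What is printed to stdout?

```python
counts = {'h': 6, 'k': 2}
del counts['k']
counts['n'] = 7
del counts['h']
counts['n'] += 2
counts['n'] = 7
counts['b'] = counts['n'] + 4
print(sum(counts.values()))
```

del 'k' → {'h': 6}
counts['n'] = 7 → {'h': 6, 'n': 7}
del 'h' → {'n': 7}
counts['n'] = 7+2 = 9 → {'n': 9}
counts['n'] = 7 → {'n': 7}
counts['b'] = counts['n']+4 = 11 → {'n': 7, 'b': 11}
sum of values = 18

18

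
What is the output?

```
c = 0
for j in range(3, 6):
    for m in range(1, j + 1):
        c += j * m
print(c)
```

j=3,m=1: c = 0+3 = 3
j=3,m=2: c = 3+6 = 9
j=3,m=3: c = 9+9 = 18
j=4,m=1: c = 18+4 = 22
j=4,m=2: c = 22+8 = 30
j=4,m=3: c = 30+12 = 42
j=4,m=4: c = 42+16 = 58
j=5,m=1: c = 58+5 = 63
j=5,m=2: c = 63+10 = 73
j=5,m=3: c = 73+15 = 88
j=5,m=4: c = 88+20 = 108
j=5,m=5: c = 108+25 = 133

133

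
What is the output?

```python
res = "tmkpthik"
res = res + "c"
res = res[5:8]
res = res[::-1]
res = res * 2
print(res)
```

+ 'c' → 'tmkpthikc'
slice [5:8] → 'hik'
reverse → 'kih'
repeat ×2 → 'kihkih'

kihkih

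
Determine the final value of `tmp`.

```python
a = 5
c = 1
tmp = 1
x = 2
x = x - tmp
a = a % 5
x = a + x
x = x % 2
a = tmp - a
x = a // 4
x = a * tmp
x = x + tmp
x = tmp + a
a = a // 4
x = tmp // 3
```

1

x = 2-1 = 1
a = 5%5 = 0
x = 0+1 = 1
x = 1%2 = 1
a = 1-0 = 1
x = 1//4 = 0
x = 1*1 = 1
x = 1+1 = 2
x = 1+1 = 2
a = 1//4 = 0
x = 1//3 = 0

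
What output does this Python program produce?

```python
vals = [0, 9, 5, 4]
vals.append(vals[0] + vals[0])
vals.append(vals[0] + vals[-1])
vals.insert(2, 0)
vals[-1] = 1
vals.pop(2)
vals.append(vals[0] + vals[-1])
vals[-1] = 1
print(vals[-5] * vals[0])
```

append vals[0]+vals[0] = 0+0 = 0 → [0, 9, 5, 4, 0]
append vals[0]+vals[-1] = 0+0 = 0 → [0, 9, 5, 4, 0, 0]
insert 0 at 2 → [0, 9, 0, 5, 4, 0, 0]
vals[-1] = 1 → [0, 9, 0, 5, 4, 0, 1]
pop(2) removes 0 → [0, 9, 5, 4, 0, 1]
append vals[0]+vals[-1] = 0+1 = 1 → [0, 9, 5, 4, 0, 1, 1]
vals[-1] = 1 → [0, 9, 5, 4, 0, 1, 1]
vals[-5]*vals[0] = 5*0 = 0

0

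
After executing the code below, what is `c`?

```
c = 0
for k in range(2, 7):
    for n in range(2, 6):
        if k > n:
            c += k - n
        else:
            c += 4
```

60

k=2,n=2: not 2>2, c = 0+4 = 4
k=2,n=3: not 2>3, c = 4+4 = 8
k=2,n=4: not 2>4, c = 8+4 = 12
k=2,n=5: not 2>5, c = 12+4 = 16
k=3,n=2: 3>2, c = 16+1 = 17
k=3,n=3: not 3>3, c = 17+4 = 21
k=3,n=4: not 3>4, c = 21+4 = 25
k=3,n=5: not 3>5, c = 25+4 = 29
k=4,n=2: 4>2, c = 29+2 = 31
k=4,n=3: 4>3, c = 31+1 = 32
k=4,n=4: not 4>4, c = 32+4 = 36
k=4,n=5: not 4>5, c = 36+4 = 40
k=5,n=2: 5>2, c = 40+3 = 43
k=5,n=3: 5>3, c = 43+2 = 45
k=5,n=4: 5>4, c = 45+1 = 46
k=5,n=5: not 5>5, c = 46+4 = 50
k=6,n=2: 6>2, c = 50+4 = 54
k=6,n=3: 6>3, c = 54+3 = 57
k=6,n=4: 6>4, c = 57+2 = 59
k=6,n=5: 6>5, c = 59+1 = 60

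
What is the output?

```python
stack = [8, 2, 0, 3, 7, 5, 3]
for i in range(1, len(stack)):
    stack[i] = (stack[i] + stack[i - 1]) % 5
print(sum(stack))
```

i=1: stack[1] = (2+8)%5 = 0 → [8, 0, 0, 3, 7, 5, 3]
i=2: stack[2] = (0+0)%5 = 0 → [8, 0, 0, 3, 7, 5, 3]
i=3: stack[3] = (3+0)%5 = 3 → [8, 0, 0, 3, 7, 5, 3]
i=4: stack[4] = (7+3)%5 = 0 → [8, 0, 0, 3, 0, 5, 3]
i=5: stack[5] = (5+0)%5 = 0 → [8, 0, 0, 3, 0, 0, 3]
i=6: stack[6] = (3+0)%5 = 3 → [8, 0, 0, 3, 0, 0, 3]
sum = 14

14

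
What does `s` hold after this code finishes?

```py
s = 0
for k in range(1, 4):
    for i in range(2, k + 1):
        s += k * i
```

19

k=2,i=2: s = 0+4 = 4
k=3,i=2: s = 4+6 = 10
k=3,i=3: s = 10+9 = 19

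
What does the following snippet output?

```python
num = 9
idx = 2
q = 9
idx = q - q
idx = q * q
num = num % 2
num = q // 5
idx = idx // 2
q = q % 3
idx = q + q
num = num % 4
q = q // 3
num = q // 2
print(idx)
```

0

idx = 9-9 = 0
idx = 9*9 = 81
num = 9%2 = 1
num = 9//5 = 1
idx = 81//2 = 40
q = 9%3 = 0
idx = 0+0 = 0
num = 1%4 = 1
q = 0//3 = 0
num = 0//2 = 0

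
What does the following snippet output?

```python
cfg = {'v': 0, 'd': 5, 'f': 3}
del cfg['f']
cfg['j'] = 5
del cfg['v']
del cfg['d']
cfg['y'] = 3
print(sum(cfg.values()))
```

del 'f' → {'v': 0, 'd': 5}
cfg['j'] = 5 → {'v': 0, 'd': 5, 'j': 5}
del 'v' → {'d': 5, 'j': 5}
del 'd' → {'j': 5}
cfg['y'] = 3 → {'j': 5, 'y': 3}
sum of values = 8

8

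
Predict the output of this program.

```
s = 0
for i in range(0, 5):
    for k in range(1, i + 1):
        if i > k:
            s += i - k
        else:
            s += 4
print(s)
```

i=1,k=1: not 1>1, s = 0+4 = 4
i=2,k=1: 2>1, s = 4+1 = 5
i=2,k=2: not 2>2, s = 5+4 = 9
i=3,k=1: 3>1, s = 9+2 = 11
i=3,k=2: 3>2, s = 11+1 = 12
i=3,k=3: not 3>3, s = 12+4 = 16
i=4,k=1: 4>1, s = 16+3 = 19
i=4,k=2: 4>2, s = 19+2 = 21
i=4,k=3: 4>3, s = 21+1 = 22
i=4,k=4: not 4>4, s = 22+4 = 26

26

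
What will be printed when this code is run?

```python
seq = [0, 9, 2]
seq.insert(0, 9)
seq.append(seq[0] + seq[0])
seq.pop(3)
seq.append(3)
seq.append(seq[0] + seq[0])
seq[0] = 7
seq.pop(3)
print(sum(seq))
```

insert 9 at 0 → [9, 0, 9, 2]
append seq[0]+seq[0] = 9+9 = 18 → [9, 0, 9, 2, 18]
pop(3) removes 2 → [9, 0, 9, 18]
append 3 → [9, 0, 9, 18, 3]
append seq[0]+seq[0] = 9+9 = 18 → [9, 0, 9, 18, 3, 18]
seq[0] = 7 → [7, 0, 9, 18, 3, 18]
pop(3) removes 18 → [7, 0, 9, 3, 18]
sum = 37

37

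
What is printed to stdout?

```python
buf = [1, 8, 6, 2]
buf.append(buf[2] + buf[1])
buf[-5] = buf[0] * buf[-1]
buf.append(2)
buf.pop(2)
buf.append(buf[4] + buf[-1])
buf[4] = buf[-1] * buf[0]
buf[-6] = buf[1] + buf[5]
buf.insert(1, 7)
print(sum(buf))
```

103

append buf[2]+buf[1] = 6+8 = 14 → [1, 8, 6, 2, 14]
buf[-5] = buf[0]*buf[-1] = 1*14 = 14 → [14, 8, 6, 2, 14]
append 2 → [14, 8, 6, 2, 14, 2]
pop(2) removes 6 → [14, 8, 2, 14, 2]
append buf[4]+buf[-1] = 2+2 = 4 → [14, 8, 2, 14, 2, 4]
buf[4] = buf[-1]*buf[0] = 4*14 = 56 → [14, 8, 2, 14, 56, 4]
buf[-6] = buf[1]+buf[5] = 8+4 = 12 → [12, 8, 2, 14, 56, 4]
insert 7 at 1 → [12, 7, 8, 2, 14, 56, 4]
sum = 103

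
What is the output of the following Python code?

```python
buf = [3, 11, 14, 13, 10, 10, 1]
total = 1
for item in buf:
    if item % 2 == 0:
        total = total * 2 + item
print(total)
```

item=3: not even
item=11: not even
item=14: even, total = 1*2+14 = 16
item=13: not even
item=10: even, total = 16*2+10 = 42
item=10: even, total = 42*2+10 = 94
item=1: not even

94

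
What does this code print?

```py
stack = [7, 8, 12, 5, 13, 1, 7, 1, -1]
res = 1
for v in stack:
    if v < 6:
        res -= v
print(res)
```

v=7: not <6
v=8: not <6
v=12: not <6
v=5: <6, res = 1-5 = -4
v=13: not <6
v=1: <6, res = (-4)-1 = -5
v=7: not <6
v=1: <6, res = (-5)-1 = -6
v=-1: <6, res = (-6)-(-1) = -5

-5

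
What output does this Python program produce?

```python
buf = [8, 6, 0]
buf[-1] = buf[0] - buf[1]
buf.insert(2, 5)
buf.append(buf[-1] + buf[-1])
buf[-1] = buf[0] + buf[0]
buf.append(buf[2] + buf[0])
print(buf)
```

[8, 6, 5, 2, 16, 13]

buf[-1] = buf[0]-buf[1] = 8-6 = 2 → [8, 6, 2]
insert 5 at 2 → [8, 6, 5, 2]
append buf[-1]+buf[-1] = 2+2 = 4 → [8, 6, 5, 2, 4]
buf[-1] = buf[0]+buf[0] = 8+8 = 16 → [8, 6, 5, 2, 16]
append buf[2]+buf[0] = 5+8 = 13 → [8, 6, 5, 2, 16, 13]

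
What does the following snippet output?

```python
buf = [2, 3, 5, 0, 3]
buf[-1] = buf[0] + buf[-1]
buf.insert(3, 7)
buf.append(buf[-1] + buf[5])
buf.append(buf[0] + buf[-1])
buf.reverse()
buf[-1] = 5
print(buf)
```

[12, 10, 5, 0, 7, 5, 3, 5]

buf[-1] = buf[0]+buf[-1] = 2+3 = 5 → [2, 3, 5, 0, 5]
insert 7 at 3 → [2, 3, 5, 7, 0, 5]
append buf[-1]+buf[5] = 5+5 = 10 → [2, 3, 5, 7, 0, 5, 10]
append buf[0]+buf[-1] = 2+10 = 12 → [2, 3, 5, 7, 0, 5, 10, 12]
reverse → [12, 10, 5, 0, 7, 5, 3, 2]
buf[-1] = 5 → [12, 10, 5, 0, 7, 5, 3, 5]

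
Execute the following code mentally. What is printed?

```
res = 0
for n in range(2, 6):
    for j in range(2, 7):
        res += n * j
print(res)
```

n=2,j=2: res = 0+4 = 4
n=2,j=3: res = 4+6 = 10
n=2,j=4: res = 10+8 = 18
n=2,j=5: res = 18+10 = 28
n=2,j=6: res = 28+12 = 40
n=3,j=2: res = 40+6 = 46
n=3,j=3: res = 46+9 = 55
n=3,j=4: res = 55+12 = 67
n=3,j=5: res = 67+15 = 82
n=3,j=6: res = 82+18 = 100
n=4,j=2: res = 100+8 = 108
n=4,j=3: res = 108+12 = 120
n=4,j=4: res = 120+16 = 136
n=4,j=5: res = 136+20 = 156
n=4,j=6: res = 156+24 = 180
n=5,j=2: res = 180+10 = 190
n=5,j=3: res = 190+15 = 205
n=5,j=4: res = 205+20 = 225
n=5,j=5: res = 225+25 = 250
n=5,j=6: res = 250+30 = 280

280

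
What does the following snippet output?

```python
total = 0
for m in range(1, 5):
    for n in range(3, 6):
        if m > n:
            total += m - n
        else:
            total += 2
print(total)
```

23

m=1,n=3: not 1>3, total = 0+2 = 2
m=1,n=4: not 1>4, total = 2+2 = 4
m=1,n=5: not 1>5, total = 4+2 = 6
m=2,n=3: not 2>3, total = 6+2 = 8
m=2,n=4: not 2>4, total = 8+2 = 10
m=2,n=5: not 2>5, total = 10+2 = 12
m=3,n=3: not 3>3, total = 12+2 = 14
m=3,n=4: not 3>4, total = 14+2 = 16
m=3,n=5: not 3>5, total = 16+2 = 18
m=4,n=3: 4>3, total = 18+1 = 19
m=4,n=4: not 4>4, total = 19+2 = 21
m=4,n=5: not 4>5, total = 21+2 = 23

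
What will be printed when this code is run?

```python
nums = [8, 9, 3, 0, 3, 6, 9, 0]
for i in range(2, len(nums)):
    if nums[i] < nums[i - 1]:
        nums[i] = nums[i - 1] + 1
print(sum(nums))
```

92

i=2: 3<9, nums[2] = 9+1 = 10 → [8, 9, 10, 0, 3, 6, 9, 0]
i=3: 0<10, nums[3] = 10+1 = 11 → [8, 9, 10, 11, 3, 6, 9, 0]
i=4: 3<11, nums[4] = 11+1 = 12 → [8, 9, 10, 11, 12, 6, 9, 0]
i=5: 6<12, nums[5] = 12+1 = 13 → [8, 9, 10, 11, 12, 13, 9, 0]
i=6: 9<13, nums[6] = 13+1 = 14 → [8, 9, 10, 11, 12, 13, 14, 0]
i=7: 0<14, nums[7] = 14+1 = 15 → [8, 9, 10, 11, 12, 13, 14, 15]
sum = 92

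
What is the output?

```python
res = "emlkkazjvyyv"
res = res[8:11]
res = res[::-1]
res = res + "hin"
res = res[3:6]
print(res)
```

slice [8:11] → 'vyy'
reverse → 'yyv'
+ 'hin' → 'yyvhin'
slice [3:6] → 'hin'

hin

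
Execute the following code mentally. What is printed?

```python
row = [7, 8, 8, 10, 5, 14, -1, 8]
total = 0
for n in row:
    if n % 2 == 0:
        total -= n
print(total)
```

n=7: not even
n=8: even, total = 0-8 = -8
n=8: even, total = (-8)-8 = -16
n=10: even, total = (-16)-10 = -26
n=5: not even
n=14: even, total = (-26)-14 = -40
n=-1: not even
n=8: even, total = (-40)-8 = -48

-48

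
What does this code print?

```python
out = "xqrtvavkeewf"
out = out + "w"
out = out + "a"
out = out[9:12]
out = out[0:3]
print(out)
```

ewf

+ 'w' → 'xqrtvavkeewfw'
+ 'a' → 'xqrtvavkeewfwa'
slice [9:12] → 'ewf'
slice [0:3] → 'ewf'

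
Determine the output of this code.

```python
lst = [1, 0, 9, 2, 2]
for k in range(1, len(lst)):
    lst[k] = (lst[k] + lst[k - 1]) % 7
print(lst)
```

k=1: lst[1] = (0+1)%7 = 1 → [1, 1, 9, 2, 2]
k=2: lst[2] = (9+1)%7 = 3 → [1, 1, 3, 2, 2]
k=3: lst[3] = (2+3)%7 = 5 → [1, 1, 3, 5, 2]
k=4: lst[4] = (2+5)%7 = 0 → [1, 1, 3, 5, 0]

[1, 1, 3, 5, 0]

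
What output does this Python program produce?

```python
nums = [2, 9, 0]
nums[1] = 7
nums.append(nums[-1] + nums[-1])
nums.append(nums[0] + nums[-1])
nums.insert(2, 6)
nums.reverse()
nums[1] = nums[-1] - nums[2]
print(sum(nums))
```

nums[1] = 7 → [2, 7, 0]
append nums[-1]+nums[-1] = 0+0 = 0 → [2, 7, 0, 0]
append nums[0]+nums[-1] = 2+0 = 2 → [2, 7, 0, 0, 2]
insert 6 at 2 → [2, 7, 6, 0, 0, 2]
reverse → [2, 0, 0, 6, 7, 2]
nums[1] = nums[-1]-nums[2] = 2-0 = 2 → [2, 2, 0, 6, 7, 2]
sum = 19

19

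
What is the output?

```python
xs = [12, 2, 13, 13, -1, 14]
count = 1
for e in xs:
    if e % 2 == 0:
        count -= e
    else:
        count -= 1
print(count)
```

e=12: even, count = 1-12 = -11
e=2: even, count = (-11)-2 = -13
e=13: not even, count = (-13)-1 = -14
e=13: not even, count = (-14)-1 = -15
e=-1: not even, count = (-15)-1 = -16
e=14: even, count = (-16)-14 = -30

-30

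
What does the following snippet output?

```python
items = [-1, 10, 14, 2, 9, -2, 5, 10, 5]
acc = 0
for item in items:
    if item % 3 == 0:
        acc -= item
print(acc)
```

-9

item=-1: not %3==0
item=10: not %3==0
item=14: not %3==0
item=2: not %3==0
item=9: %3==0, acc = 0-9 = -9
item=-2: not %3==0
item=5: not %3==0
item=10: not %3==0
item=5: not %3==0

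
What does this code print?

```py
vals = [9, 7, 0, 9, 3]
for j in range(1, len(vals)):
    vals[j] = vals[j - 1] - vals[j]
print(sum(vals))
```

-4

j=1: vals[1] = 9-7 = 2 → [9, 2, 0, 9, 3]
j=2: vals[2] = 2-0 = 2 → [9, 2, 2, 9, 3]
j=3: vals[3] = 2-9 = -7 → [9, 2, 2, -7, 3]
j=4: vals[4] = (-7)-3 = -10 → [9, 2, 2, -7, -10]
sum = -4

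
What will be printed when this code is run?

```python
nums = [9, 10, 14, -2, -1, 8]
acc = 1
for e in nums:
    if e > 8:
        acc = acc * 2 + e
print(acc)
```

e=9: >8, acc = 1*2+9 = 11
e=10: >8, acc = 11*2+10 = 32
e=14: >8, acc = 32*2+14 = 78
e=-2: not >8
e=-1: not >8
e=8: not >8

78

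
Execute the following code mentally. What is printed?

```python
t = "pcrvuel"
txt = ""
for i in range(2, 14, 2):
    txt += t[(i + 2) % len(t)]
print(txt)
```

i=2: add t[4]='u' → 'u'
i=4: add t[6]='l' → 'ul'
i=6: add t[1]='c' → 'ulc'
i=8: add t[3]='v' → 'ulcv'
i=10: add t[5]='e' → 'ulcve'
i=12: add t[0]='p' → 'ulcvep'

ulcvep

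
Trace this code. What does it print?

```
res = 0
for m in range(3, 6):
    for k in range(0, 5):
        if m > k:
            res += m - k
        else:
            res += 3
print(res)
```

m=3,k=0: 3>0, res = 0+3 = 3
m=3,k=1: 3>1, res = 3+2 = 5
m=3,k=2: 3>2, res = 5+1 = 6
m=3,k=3: not 3>3, res = 6+3 = 9
m=3,k=4: not 3>4, res = 9+3 = 12
m=4,k=0: 4>0, res = 12+4 = 16
m=4,k=1: 4>1, res = 16+3 = 19
m=4,k=2: 4>2, res = 19+2 = 21
m=4,k=3: 4>3, res = 21+1 = 22
m=4,k=4: not 4>4, res = 22+3 = 25
m=5,k=0: 5>0, res = 25+5 = 30
m=5,k=1: 5>1, res = 30+4 = 34
m=5,k=2: 5>2, res = 34+3 = 37
m=5,k=3: 5>3, res = 37+2 = 39
m=5,k=4: 5>4, res = 39+1 = 40

40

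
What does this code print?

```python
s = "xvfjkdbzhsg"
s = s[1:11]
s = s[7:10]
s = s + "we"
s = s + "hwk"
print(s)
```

slice [1:11] → 'vfjkdbzhsg'
slice [7:10] → 'hsg'
+ 'we' → 'hsgwe'
+ 'hwk' → 'hsgwehwk'

hsgwehwk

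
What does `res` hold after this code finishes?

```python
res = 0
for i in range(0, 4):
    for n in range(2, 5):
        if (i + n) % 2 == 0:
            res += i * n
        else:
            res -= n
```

6

i=0,n=2: even sum, res = 0+0 = 0
i=0,n=3: odd sum, res = 0-3 = -3
i=0,n=4: even sum, res = (-3)+0 = -3
i=1,n=2: odd sum, res = (-3)-2 = -5
i=1,n=3: even sum, res = (-5)+3 = -2
i=1,n=4: odd sum, res = (-2)-4 = -6
i=2,n=2: even sum, res = (-6)+4 = -2
i=2,n=3: odd sum, res = (-2)-3 = -5
i=2,n=4: even sum, res = (-5)+8 = 3
i=3,n=2: odd sum, res = 3-2 = 1
i=3,n=3: even sum, res = 1+9 = 10
i=3,n=4: odd sum, res = 10-4 = 6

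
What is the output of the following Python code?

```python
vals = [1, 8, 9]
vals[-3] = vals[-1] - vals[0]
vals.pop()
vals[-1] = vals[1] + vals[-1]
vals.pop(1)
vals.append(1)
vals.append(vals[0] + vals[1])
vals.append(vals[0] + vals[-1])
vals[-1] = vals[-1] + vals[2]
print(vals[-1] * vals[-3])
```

26

vals[-3] = vals[-1]-vals[0] = 9-1 = 8 → [8, 8, 9]
pop() removes 9 → [8, 8]
vals[-1] = vals[1]+vals[-1] = 8+8 = 16 → [8, 16]
pop(1) removes 16 → [8]
append 1 → [8, 1]
append vals[0]+vals[1] = 8+1 = 9 → [8, 1, 9]
append vals[0]+vals[-1] = 8+9 = 17 → [8, 1, 9, 17]
vals[-1] = vals[-1]+vals[2] = 17+9 = 26 → [8, 1, 9, 26]
vals[-1]*vals[-3] = 26*1 = 26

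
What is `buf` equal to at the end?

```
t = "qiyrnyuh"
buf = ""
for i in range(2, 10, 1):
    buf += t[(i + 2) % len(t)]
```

'nyuhqiyr'

i=2: add t[4]='n' → 'n'
i=3: add t[5]='y' → 'ny'
i=4: add t[6]='u' → 'nyu'
i=5: add t[7]='h' → 'nyuh'
i=6: add t[0]='q' → 'nyuhq'
i=7: add t[1]='i' → 'nyuhqi'
i=8: add t[2]='y' → 'nyuhqiy'
i=9: add t[3]='r' → 'nyuhqiyr'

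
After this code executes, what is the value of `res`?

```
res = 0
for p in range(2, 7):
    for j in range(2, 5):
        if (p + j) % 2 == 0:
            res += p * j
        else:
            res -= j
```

p=2,j=2: even sum, res = 0+4 = 4
p=2,j=3: odd sum, res = 4-3 = 1
p=2,j=4: even sum, res = 1+8 = 9
p=3,j=2: odd sum, res = 9-2 = 7
p=3,j=3: even sum, res = 7+9 = 16
p=3,j=4: odd sum, res = 16-4 = 12
p=4,j=2: even sum, res = 12+8 = 20
p=4,j=3: odd sum, res = 20-3 = 17
p=4,j=4: even sum, res = 17+16 = 33
p=5,j=2: odd sum, res = 33-2 = 31
p=5,j=3: even sum, res = 31+15 = 46
p=5,j=4: odd sum, res = 46-4 = 42
p=6,j=2: even sum, res = 42+12 = 54
p=6,j=3: odd sum, res = 54-3 = 51
p=6,j=4: even sum, res = 51+24 = 75

75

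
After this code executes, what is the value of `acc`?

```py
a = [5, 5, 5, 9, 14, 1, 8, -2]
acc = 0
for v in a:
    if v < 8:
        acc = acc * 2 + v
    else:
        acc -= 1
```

130

v=5: <8, acc = 0*2+5 = 5
v=5: <8, acc = 5*2+5 = 15
v=5: <8, acc = 15*2+5 = 35
v=9: not <8, acc = 35-1 = 34
v=14: not <8, acc = 34-1 = 33
v=1: <8, acc = 33*2+1 = 67
v=8: not <8, acc = 67-1 = 66
v=-2: <8, acc = 66*2+(-2) = 130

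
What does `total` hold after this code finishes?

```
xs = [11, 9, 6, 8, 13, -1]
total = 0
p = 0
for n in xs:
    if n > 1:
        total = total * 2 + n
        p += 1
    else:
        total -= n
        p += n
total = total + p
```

306

n=11: >1, total = 0*2+11 = 11; p=1
n=9: >1, total = 11*2+9 = 31; p=2
n=6: >1, total = 31*2+6 = 68; p=3
n=8: >1, total = 68*2+8 = 144; p=4
n=13: >1, total = 144*2+13 = 301; p=5
n=-1: not >1, total = 301-(-1) = 302; p=4
total+p = 302+4 = 306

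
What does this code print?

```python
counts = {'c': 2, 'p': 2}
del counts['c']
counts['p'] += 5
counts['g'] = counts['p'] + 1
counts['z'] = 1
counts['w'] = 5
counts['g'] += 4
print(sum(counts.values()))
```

25

del 'c' → {'p': 2}
counts['p'] = 2+5 = 7 → {'p': 7}
counts['g'] = counts['p']+1 = 8 → {'p': 7, 'g': 8}
counts['z'] = 1 → {'p': 7, 'g': 8, 'z': 1}
counts['w'] = 5 → {'p': 7, 'g': 8, 'z': 1, 'w': 5}
counts['g'] = 8+4 = 12 → {'p': 7, 'g': 12, 'z': 1, 'w': 5}
sum of values = 25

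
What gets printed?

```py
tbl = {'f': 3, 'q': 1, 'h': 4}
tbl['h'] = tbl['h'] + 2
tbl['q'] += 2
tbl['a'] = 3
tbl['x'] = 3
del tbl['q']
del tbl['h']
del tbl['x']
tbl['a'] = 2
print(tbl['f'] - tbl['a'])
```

1

tbl['h'] = tbl['h']+2 = 6 → {'f': 3, 'q': 1, 'h': 6}
tbl['q'] = 1+2 = 3 → {'f': 3, 'q': 3, 'h': 6}
tbl['a'] = 3 → {'f': 3, 'q': 3, 'h': 6, 'a': 3}
tbl['x'] = 3 → {'f': 3, 'q': 3, 'h': 6, 'a': 3, 'x': 3}
del 'q' → {'f': 3, 'h': 6, 'a': 3, 'x': 3}
del 'h' → {'f': 3, 'a': 3, 'x': 3}
del 'x' → {'f': 3, 'a': 3}
tbl['a'] = 2 → {'f': 3, 'a': 2}
tbl['f']-tbl['a'] = 3-2 = 1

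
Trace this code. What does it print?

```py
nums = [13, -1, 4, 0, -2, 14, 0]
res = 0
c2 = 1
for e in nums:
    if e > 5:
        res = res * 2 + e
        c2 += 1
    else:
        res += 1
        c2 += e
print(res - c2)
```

e=13: >5, res = 0*2+13 = 13; c2=2
e=-1: not >5, res = 13+1 = 14; c2=1
e=4: not >5, res = 14+1 = 15; c2=5
e=0: not >5, res = 15+1 = 16; c2=5
e=-2: not >5, res = 16+1 = 17; c2=3
e=14: >5, res = 17*2+14 = 48; c2=4
e=0: not >5, res = 48+1 = 49; c2=4
res-c2 = 49-4 = 45

45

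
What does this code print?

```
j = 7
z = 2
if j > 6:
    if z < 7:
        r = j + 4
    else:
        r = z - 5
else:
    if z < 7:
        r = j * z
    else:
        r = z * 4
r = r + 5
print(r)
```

16

j=7, z=2
j > 6 is True; z < 7 is True
→ r = j + 4 = 11
r = 11+5 = 16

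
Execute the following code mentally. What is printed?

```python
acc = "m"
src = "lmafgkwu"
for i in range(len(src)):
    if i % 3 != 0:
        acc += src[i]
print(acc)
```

mmagku

i=0: skip
i=1: add 'm' → 'mm'
i=2: add 'a' → 'mma'
i=3: skip
i=4: add 'g' → 'mmag'
i=5: add 'k' → 'mmagk'
i=6: skip
i=7: add 'u' → 'mmagku'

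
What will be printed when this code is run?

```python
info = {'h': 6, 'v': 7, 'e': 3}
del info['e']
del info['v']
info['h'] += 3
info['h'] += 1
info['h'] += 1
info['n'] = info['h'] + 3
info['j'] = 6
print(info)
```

{'h': 11, 'n': 14, 'j': 6}

del 'e' → {'h': 6, 'v': 7}
del 'v' → {'h': 6}
info['h'] = 6+3 = 9 → {'h': 9}
info['h'] = 9+1 = 10 → {'h': 10}
info['h'] = 10+1 = 11 → {'h': 11}
info['n'] = info['h']+3 = 14 → {'h': 11, 'n': 14}
info['j'] = 6 → {'h': 11, 'n': 14, 'j': 6}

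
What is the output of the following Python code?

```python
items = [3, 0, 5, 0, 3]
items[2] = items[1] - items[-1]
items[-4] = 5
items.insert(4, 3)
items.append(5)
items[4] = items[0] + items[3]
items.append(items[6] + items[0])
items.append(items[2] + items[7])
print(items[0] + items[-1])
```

8

items[2] = items[1]-items[-1] = 0-3 = -3 → [3, 0, -3, 0, 3]
items[-4] = 5 → [3, 5, -3, 0, 3]
insert 3 at 4 → [3, 5, -3, 0, 3, 3]
append 5 → [3, 5, -3, 0, 3, 3, 5]
items[4] = items[0]+items[3] = 3+0 = 3 → [3, 5, -3, 0, 3, 3, 5]
append items[6]+items[0] = 5+3 = 8 → [3, 5, -3, 0, 3, 3, 5, 8]
append items[2]+items[7] = (-3)+8 = 5 → [3, 5, -3, 0, 3, 3, 5, 8, 5]
items[0]+items[-1] = 3+5 = 8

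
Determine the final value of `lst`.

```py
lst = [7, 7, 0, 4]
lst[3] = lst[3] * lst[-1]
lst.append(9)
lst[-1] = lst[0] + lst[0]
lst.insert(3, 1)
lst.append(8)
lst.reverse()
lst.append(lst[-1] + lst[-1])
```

[8, 14, 16, 1, 0, 7, 7, 14]

lst[3] = lst[3]*lst[-1] = 4*4 = 16 → [7, 7, 0, 16]
append 9 → [7, 7, 0, 16, 9]
lst[-1] = lst[0]+lst[0] = 7+7 = 14 → [7, 7, 0, 16, 14]
insert 1 at 3 → [7, 7, 0, 1, 16, 14]
append 8 → [7, 7, 0, 1, 16, 14, 8]
reverse → [8, 14, 16, 1, 0, 7, 7]
append lst[-1]+lst[-1] = 7+7 = 14 → [8, 14, 16, 1, 0, 7, 7, 14]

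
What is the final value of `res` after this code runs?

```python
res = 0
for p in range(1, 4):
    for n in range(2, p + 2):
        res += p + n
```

30

p=1,n=2: res = 0+3 = 3
p=2,n=2: res = 3+4 = 7
p=2,n=3: res = 7+5 = 12
p=3,n=2: res = 12+5 = 17
p=3,n=3: res = 17+6 = 23
p=3,n=4: res = 23+7 = 30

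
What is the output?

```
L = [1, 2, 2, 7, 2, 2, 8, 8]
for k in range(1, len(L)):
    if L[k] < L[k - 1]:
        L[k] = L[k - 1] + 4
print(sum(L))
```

k=1: 2>=1, unchanged → [1, 2, 2, 7, 2, 2, 8, 8]
k=2: 2>=2, unchanged → [1, 2, 2, 7, 2, 2, 8, 8]
k=3: 7>=2, unchanged → [1, 2, 2, 7, 2, 2, 8, 8]
k=4: 2<7, L[4] = 7+4 = 11 → [1, 2, 2, 7, 11, 2, 8, 8]
k=5: 2<11, L[5] = 11+4 = 15 → [1, 2, 2, 7, 11, 15, 8, 8]
k=6: 8<15, L[6] = 15+4 = 19 → [1, 2, 2, 7, 11, 15, 19, 8]
k=7: 8<19, L[7] = 19+4 = 23 → [1, 2, 2, 7, 11, 15, 19, 23]
sum = 80

80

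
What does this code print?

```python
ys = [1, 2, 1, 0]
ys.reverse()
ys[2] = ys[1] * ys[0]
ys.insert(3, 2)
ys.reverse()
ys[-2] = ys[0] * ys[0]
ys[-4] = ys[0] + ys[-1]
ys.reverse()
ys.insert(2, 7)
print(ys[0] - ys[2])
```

reverse → [0, 1, 2, 1]
ys[2] = ys[1]*ys[0] = 1*0 = 0 → [0, 1, 0, 1]
insert 2 at 3 → [0, 1, 0, 2, 1]
reverse → [1, 2, 0, 1, 0]
ys[-2] = ys[0]*ys[0] = 1*1 = 1 → [1, 2, 0, 1, 0]
ys[-4] = ys[0]+ys[-1] = 1+0 = 1 → [1, 1, 0, 1, 0]
reverse → [0, 1, 0, 1, 1]
insert 7 at 2 → [0, 1, 7, 0, 1, 1]
ys[0]-ys[2] = 0-7 = -7

-7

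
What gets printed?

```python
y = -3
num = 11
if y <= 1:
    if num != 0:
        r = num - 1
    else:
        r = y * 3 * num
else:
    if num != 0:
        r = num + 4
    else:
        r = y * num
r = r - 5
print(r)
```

5

y=-3, num=11
y <= 1 is True; num != 0 is True
→ r = num - 1 = 10
r = 10-5 = 5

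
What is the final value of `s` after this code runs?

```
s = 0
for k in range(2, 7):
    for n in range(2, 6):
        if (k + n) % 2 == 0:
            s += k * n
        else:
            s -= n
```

k=2,n=2: even sum, s = 0+4 = 4
k=2,n=3: odd sum, s = 4-3 = 1
k=2,n=4: even sum, s = 1+8 = 9
k=2,n=5: odd sum, s = 9-5 = 4
k=3,n=2: odd sum, s = 4-2 = 2
k=3,n=3: even sum, s = 2+9 = 11
k=3,n=4: odd sum, s = 11-4 = 7
k=3,n=5: even sum, s = 7+15 = 22
k=4,n=2: even sum, s = 22+8 = 30
k=4,n=3: odd sum, s = 30-3 = 27
k=4,n=4: even sum, s = 27+16 = 43
k=4,n=5: odd sum, s = 43-5 = 38
k=5,n=2: odd sum, s = 38-2 = 36
k=5,n=3: even sum, s = 36+15 = 51
k=5,n=4: odd sum, s = 51-4 = 47
k=5,n=5: even sum, s = 47+25 = 72
k=6,n=2: even sum, s = 72+12 = 84
k=6,n=3: odd sum, s = 84-3 = 81
k=6,n=4: even sum, s = 81+24 = 105
k=6,n=5: odd sum, s = 105-5 = 100

100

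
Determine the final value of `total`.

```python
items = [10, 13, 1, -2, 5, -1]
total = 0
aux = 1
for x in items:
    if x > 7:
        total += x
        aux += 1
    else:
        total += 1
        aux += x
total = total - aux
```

x=10: >7, total = 0+10 = 10; aux=2
x=13: >7, total = 10+13 = 23; aux=3
x=1: not >7, total = 23+1 = 24; aux=4
x=-2: not >7, total = 24+1 = 25; aux=2
x=5: not >7, total = 25+1 = 26; aux=7
x=-1: not >7, total = 26+1 = 27; aux=6
total-aux = 27-6 = 21

21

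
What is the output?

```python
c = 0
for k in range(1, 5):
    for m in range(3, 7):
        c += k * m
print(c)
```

180

k=1,m=3: c = 0+3 = 3
k=1,m=4: c = 3+4 = 7
k=1,m=5: c = 7+5 = 12
k=1,m=6: c = 12+6 = 18
k=2,m=3: c = 18+6 = 24
k=2,m=4: c = 24+8 = 32
k=2,m=5: c = 32+10 = 42
k=2,m=6: c = 42+12 = 54
k=3,m=3: c = 54+9 = 63
k=3,m=4: c = 63+12 = 75
k=3,m=5: c = 75+15 = 90
k=3,m=6: c = 90+18 = 108
k=4,m=3: c = 108+12 = 120
k=4,m=4: c = 120+16 = 136
k=4,m=5: c = 136+20 = 156
k=4,m=6: c = 156+24 = 180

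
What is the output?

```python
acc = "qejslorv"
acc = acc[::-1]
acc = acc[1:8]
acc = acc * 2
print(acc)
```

rolsjeqrolsjeq

reverse → 'vrolsjeq'
slice [1:8] → 'rolsjeq'
repeat ×2 → 'rolsjeqrolsjeq'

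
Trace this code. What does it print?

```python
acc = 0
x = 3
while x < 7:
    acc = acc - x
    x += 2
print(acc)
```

x=3: acc = 0-3 = -3
x=5: acc = (-3)-5 = -8

-8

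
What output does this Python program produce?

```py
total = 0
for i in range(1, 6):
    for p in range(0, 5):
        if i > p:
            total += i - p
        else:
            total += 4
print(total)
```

i=1,p=0: 1>0, total = 0+1 = 1
i=1,p=1: not 1>1, total = 1+4 = 5
i=1,p=2: not 1>2, total = 5+4 = 9
i=1,p=3: not 1>3, total = 9+4 = 13
i=1,p=4: not 1>4, total = 13+4 = 17
i=2,p=0: 2>0, total = 17+2 = 19
i=2,p=1: 2>1, total = 19+1 = 20
i=2,p=2: not 2>2, total = 20+4 = 24
i=2,p=3: not 2>3, total = 24+4 = 28
i=2,p=4: not 2>4, total = 28+4 = 32
i=3,p=0: 3>0, total = 32+3 = 35
i=3,p=1: 3>1, total = 35+2 = 37
i=3,p=2: 3>2, total = 37+1 = 38
i=3,p=3: not 3>3, total = 38+4 = 42
i=3,p=4: not 3>4, total = 42+4 = 46
i=4,p=0: 4>0, total = 46+4 = 50
i=4,p=1: 4>1, total = 50+3 = 53
i=4,p=2: 4>2, total = 53+2 = 55
i=4,p=3: 4>3, total = 55+1 = 56
i=4,p=4: not 4>4, total = 56+4 = 60
i=5,p=0: 5>0, total = 60+5 = 65
i=5,p=1: 5>1, total = 65+4 = 69
i=5,p=2: 5>2, total = 69+3 = 72
i=5,p=3: 5>3, total = 72+2 = 74
i=5,p=4: 5>4, total = 74+1 = 75

75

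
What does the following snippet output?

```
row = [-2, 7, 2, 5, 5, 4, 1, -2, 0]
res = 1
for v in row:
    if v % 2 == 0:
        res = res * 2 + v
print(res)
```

v=-2: even, res = 1*2+(-2) = 0
v=7: not even
v=2: even, res = 0*2+2 = 2
v=5: not even
v=5: not even
v=4: even, res = 2*2+4 = 8
v=1: not even
v=-2: even, res = 8*2+(-2) = 14
v=0: even, res = 14*2+0 = 28

28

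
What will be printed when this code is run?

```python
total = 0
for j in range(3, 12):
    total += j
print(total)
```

63

j=3: total = 0+3 = 3
j=4: total = 3+4 = 7
j=5: total = 7+5 = 12
j=6: total = 12+6 = 18
j=7: total = 18+7 = 25
j=8: total = 25+8 = 33
j=9: total = 33+9 = 42
j=10: total = 42+10 = 52
j=11: total = 52+11 = 63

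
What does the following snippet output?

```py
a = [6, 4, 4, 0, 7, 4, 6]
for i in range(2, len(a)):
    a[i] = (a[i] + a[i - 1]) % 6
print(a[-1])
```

1

i=2: a[2] = (4+4)%6 = 2 → [6, 4, 2, 0, 7, 4, 6]
i=3: a[3] = (0+2)%6 = 2 → [6, 4, 2, 2, 7, 4, 6]
i=4: a[4] = (7+2)%6 = 3 → [6, 4, 2, 2, 3, 4, 6]
i=5: a[5] = (4+3)%6 = 1 → [6, 4, 2, 2, 3, 1, 6]
i=6: a[6] = (6+1)%6 = 1 → [6, 4, 2, 2, 3, 1, 1]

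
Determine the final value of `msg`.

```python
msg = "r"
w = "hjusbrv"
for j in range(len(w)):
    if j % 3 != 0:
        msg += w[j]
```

j=0: skip
j=1: add 'j' → 'rj'
j=2: add 'u' → 'rju'
j=3: skip
j=4: add 'b' → 'rjub'
j=5: add 'r' → 'rjubr'
j=6: skip

'rjubr'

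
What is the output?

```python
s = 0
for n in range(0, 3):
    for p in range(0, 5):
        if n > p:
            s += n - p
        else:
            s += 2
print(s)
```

n=0,p=0: not 0>0, s = 0+2 = 2
n=0,p=1: not 0>1, s = 2+2 = 4
n=0,p=2: not 0>2, s = 4+2 = 6
n=0,p=3: not 0>3, s = 6+2 = 8
n=0,p=4: not 0>4, s = 8+2 = 10
n=1,p=0: 1>0, s = 10+1 = 11
n=1,p=1: not 1>1, s = 11+2 = 13
n=1,p=2: not 1>2, s = 13+2 = 15
n=1,p=3: not 1>3, s = 15+2 = 17
n=1,p=4: not 1>4, s = 17+2 = 19
n=2,p=0: 2>0, s = 19+2 = 21
n=2,p=1: 2>1, s = 21+1 = 22
n=2,p=2: not 2>2, s = 22+2 = 24
n=2,p=3: not 2>3, s = 24+2 = 26
n=2,p=4: not 2>4, s = 26+2 = 28

28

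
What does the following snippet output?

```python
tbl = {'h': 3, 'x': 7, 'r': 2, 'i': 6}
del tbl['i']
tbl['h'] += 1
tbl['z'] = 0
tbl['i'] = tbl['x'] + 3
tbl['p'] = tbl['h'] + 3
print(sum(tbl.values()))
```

del 'i' → {'h': 3, 'x': 7, 'r': 2}
tbl['h'] = 3+1 = 4 → {'h': 4, 'x': 7, 'r': 2}
tbl['z'] = 0 → {'h': 4, 'x': 7, 'r': 2, 'z': 0}
tbl['i'] = tbl['x']+3 = 10 → {'h': 4, 'x': 7, 'r': 2, 'z': 0, 'i': 10}
tbl['p'] = tbl['h']+3 = 7 → {'h': 4, 'x': 7, 'r': 2, 'z': 0, 'i': 10, 'p': 7}
sum of values = 30

30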